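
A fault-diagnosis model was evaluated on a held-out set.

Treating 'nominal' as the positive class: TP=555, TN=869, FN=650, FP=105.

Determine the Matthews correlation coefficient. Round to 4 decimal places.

MCC = (TP·TN − FP·FN) / √((TP+FP)(TP+FN)(TN+FP)(TN+FN))
Numerator = 555·869 − 105·650 = 414045
Denominator = √(660·1205·974·1519) = √1176651121800 = 1084735.5078
MCC = 414045 / 1084735.5078 = 0.3817

0.3817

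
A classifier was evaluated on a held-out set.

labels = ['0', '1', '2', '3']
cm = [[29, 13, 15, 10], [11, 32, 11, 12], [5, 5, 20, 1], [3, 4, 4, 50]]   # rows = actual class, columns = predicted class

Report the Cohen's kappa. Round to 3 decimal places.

0.441

Observed agreement pₒ = trace/N = 131/225 = 0.5822
Expected agreement pₑ = Σ (rowᵢ·colᵢ)/N² = (67·48 + 66·54 + 31·50 + 61·73)/225² = 0.2525
κ = (pₒ − pₑ)/(1 − pₑ) = (0.5822 − 0.2525)/(1 − 0.2525) = 0.441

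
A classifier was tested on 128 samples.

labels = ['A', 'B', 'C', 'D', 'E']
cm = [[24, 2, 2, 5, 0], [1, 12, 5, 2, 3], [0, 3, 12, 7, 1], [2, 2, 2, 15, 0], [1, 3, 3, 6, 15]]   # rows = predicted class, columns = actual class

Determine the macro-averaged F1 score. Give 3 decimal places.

0.601

Per-class F1 score (2·TP/(2·TP+FP+FN)):
  A: TP=24, FP=2+2+5+0=9, FN=1+0+2+1=4 → 48/61 = 0.7869
  B: TP=12, FP=1+5+2+3=11, FN=2+3+2+3=10 → 24/45 = 0.5333
  C: TP=12, FP=0+3+7+1=11, FN=2+5+2+3=12 → 24/47 = 0.5106
  D: TP=15, FP=2+2+2+0=6, FN=5+2+7+6=20 → 30/56 = 0.5357
  E: TP=15, FP=1+3+3+6=13, FN=0+3+1+0=4 → 30/47 = 0.6383
Macro-F1 score = mean = (0.7869 + 0.5333 + 0.5106 + 0.5357 + 0.6383) / 5 = 0.601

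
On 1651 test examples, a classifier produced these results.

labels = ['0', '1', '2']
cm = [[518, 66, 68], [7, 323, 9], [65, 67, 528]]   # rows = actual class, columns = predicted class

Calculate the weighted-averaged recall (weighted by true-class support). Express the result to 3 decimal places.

Per-class recall (TP/(TP+FN)):
  0: TP=518, FN=66+68=134 → 518/652 = 0.7945
  1: TP=323, FN=7+9=16 → 323/339 = 0.9528
  2: TP=528, FN=65+67=132 → 528/660 = 0.8000
Weighted-recall = Σ (supportᵢ/N)·recallᵢ with N=1651: (652/1651)·0.7945 + (339/1651)·0.9528 + (660/1651)·0.8000 = 0.829

0.829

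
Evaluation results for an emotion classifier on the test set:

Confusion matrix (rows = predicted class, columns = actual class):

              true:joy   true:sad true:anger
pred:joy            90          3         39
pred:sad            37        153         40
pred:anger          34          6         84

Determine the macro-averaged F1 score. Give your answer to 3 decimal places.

0.660

Per-class F1 score (2·TP/(2·TP+FP+FN)):
  joy: TP=90, FP=3+39=42, FN=37+34=71 → 180/293 = 0.6143
  sad: TP=153, FP=37+40=77, FN=3+6=9 → 306/392 = 0.7806
  anger: TP=84, FP=34+6=40, FN=39+40=79 → 168/287 = 0.5854
Macro-F1 score = mean = (0.6143 + 0.7806 + 0.5854) / 3 = 0.660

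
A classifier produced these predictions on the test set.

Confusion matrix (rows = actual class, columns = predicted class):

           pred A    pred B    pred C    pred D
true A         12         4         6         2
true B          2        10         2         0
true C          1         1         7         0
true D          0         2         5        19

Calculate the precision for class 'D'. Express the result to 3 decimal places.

0.905

precision = TP/(TP+FP).
D: TP=19, FP=2+0+0=2 → 19/21 = 0.9048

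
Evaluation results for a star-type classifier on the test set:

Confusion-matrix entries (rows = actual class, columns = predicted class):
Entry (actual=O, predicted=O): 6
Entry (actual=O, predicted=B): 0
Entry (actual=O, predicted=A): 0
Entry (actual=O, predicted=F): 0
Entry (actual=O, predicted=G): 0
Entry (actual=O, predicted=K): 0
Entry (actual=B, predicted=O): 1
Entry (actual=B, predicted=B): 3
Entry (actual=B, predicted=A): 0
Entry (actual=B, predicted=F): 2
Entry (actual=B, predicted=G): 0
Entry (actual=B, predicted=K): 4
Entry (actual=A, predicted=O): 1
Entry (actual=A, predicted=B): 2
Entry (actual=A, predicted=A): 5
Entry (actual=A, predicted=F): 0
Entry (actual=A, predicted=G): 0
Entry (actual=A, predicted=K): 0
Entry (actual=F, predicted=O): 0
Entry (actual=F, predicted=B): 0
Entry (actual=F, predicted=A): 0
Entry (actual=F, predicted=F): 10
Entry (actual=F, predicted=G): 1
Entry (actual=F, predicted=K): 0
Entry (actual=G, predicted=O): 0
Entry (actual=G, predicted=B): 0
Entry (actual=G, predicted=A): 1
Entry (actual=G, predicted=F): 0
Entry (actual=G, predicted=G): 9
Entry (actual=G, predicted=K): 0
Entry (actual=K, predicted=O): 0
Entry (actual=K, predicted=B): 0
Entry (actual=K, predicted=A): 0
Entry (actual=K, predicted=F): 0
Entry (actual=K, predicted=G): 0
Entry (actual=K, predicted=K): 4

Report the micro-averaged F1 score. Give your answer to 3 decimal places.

Micro-averaging pools counts across classes: ΣTP=37, ΣFP=12, ΣFN=12.
Micro-F1 score = 2·TP/(2·TP+FP+FN) on pooled counts = 0.755 (equals overall accuracy in single-label multiclass).

0.755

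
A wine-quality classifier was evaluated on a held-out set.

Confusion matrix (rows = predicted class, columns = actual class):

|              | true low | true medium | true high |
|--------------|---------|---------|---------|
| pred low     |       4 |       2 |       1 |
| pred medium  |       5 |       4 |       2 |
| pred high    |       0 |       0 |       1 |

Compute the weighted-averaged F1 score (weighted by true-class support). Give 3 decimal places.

0.470

Per-class F1 score (2·TP/(2·TP+FP+FN)):
  low: TP=4, FP=2+1=3, FN=5+0=5 → 8/16 = 0.5000
  medium: TP=4, FP=5+2=7, FN=2+0=2 → 8/17 = 0.4706
  high: TP=1, FP=0+0=0, FN=1+2=3 → 2/5 = 0.4000
Weighted-F1 score = Σ (supportᵢ/N)·F1 scoreᵢ with N=19: (9/19)·0.5000 + (6/19)·0.4706 + (4/19)·0.4000 = 0.470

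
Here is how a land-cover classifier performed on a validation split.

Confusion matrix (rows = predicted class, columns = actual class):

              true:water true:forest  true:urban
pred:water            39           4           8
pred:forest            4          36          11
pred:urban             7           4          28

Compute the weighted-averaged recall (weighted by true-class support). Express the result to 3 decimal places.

Per-class recall (TP/(TP+FN)):
  water: TP=39, FN=4+7=11 → 39/50 = 0.7800
  forest: TP=36, FN=4+4=8 → 36/44 = 0.8182
  urban: TP=28, FN=8+11=19 → 28/47 = 0.5957
Weighted-recall = Σ (supportᵢ/N)·recallᵢ with N=141: (50/141)·0.7800 + (44/141)·0.8182 + (47/141)·0.5957 = 0.730

0.730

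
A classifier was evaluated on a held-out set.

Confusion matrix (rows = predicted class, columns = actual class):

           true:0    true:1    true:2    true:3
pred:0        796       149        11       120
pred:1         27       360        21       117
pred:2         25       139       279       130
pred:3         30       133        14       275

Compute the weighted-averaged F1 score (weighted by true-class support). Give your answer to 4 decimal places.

0.6362

Per-class F1 score (2·TP/(2·TP+FP+FN)):
  0: TP=796, FP=149+11+120=280, FN=27+25+30=82 → 1592/1954 = 0.81474
  1: TP=360, FP=27+21+117=165, FN=149+139+133=421 → 720/1306 = 0.55130
  2: TP=279, FP=25+139+130=294, FN=11+21+14=46 → 558/898 = 0.62138
  3: TP=275, FP=30+133+14=177, FN=120+117+130=367 → 550/1094 = 0.50274
Weighted-F1 score = Σ (supportᵢ/N)·F1 scoreᵢ with N=2626: (878/2626)·0.81474 + (781/2626)·0.55130 + (325/2626)·0.62138 + (642/2626)·0.50274 = 0.6362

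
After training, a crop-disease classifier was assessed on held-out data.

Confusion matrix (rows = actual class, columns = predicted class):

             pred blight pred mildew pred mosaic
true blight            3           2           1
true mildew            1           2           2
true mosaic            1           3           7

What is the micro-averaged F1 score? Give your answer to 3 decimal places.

0.545

Micro-averaging pools counts across classes: ΣTP=12, ΣFP=10, ΣFN=10.
Micro-F1 score = 2·TP/(2·TP+FP+FN) on pooled counts = 0.545 (equals overall accuracy in single-label multiclass).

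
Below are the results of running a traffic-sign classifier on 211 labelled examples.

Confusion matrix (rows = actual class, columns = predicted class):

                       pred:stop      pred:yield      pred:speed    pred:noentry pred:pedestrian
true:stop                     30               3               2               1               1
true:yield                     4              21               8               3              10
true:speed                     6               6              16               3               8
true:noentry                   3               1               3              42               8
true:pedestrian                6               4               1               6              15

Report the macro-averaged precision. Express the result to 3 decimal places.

Per-class precision (TP/(TP+FP)):
  stop: TP=30, FP=4+6+3+6=19 → 30/49 = 0.6122
  yield: TP=21, FP=3+6+1+4=14 → 21/35 = 0.6000
  speed: TP=16, FP=2+8+3+1=14 → 16/30 = 0.5333
  noentry: TP=42, FP=1+3+3+6=13 → 42/55 = 0.7636
  pedestrian: TP=15, FP=1+10+8+8=27 → 15/42 = 0.3571
Macro-precision = mean = (0.6122 + 0.6000 + 0.5333 + 0.7636 + 0.3571) / 5 = 0.573

0.573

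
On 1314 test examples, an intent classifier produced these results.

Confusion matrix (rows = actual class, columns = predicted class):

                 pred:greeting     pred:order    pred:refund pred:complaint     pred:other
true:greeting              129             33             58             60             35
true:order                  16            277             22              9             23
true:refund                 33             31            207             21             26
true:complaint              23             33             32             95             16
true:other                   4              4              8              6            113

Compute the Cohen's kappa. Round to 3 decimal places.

0.524

Observed agreement pₒ = trace/N = 821/1314 = 0.6248
Expected agreement pₑ = Σ (rowᵢ·colᵢ)/N² = (315·205 + 347·378 + 318·327 + 199·191 + 135·213)/1314² = 0.2123
κ = (pₒ − pₑ)/(1 − pₑ) = (0.6248 − 0.2123)/(1 − 0.2123) = 0.524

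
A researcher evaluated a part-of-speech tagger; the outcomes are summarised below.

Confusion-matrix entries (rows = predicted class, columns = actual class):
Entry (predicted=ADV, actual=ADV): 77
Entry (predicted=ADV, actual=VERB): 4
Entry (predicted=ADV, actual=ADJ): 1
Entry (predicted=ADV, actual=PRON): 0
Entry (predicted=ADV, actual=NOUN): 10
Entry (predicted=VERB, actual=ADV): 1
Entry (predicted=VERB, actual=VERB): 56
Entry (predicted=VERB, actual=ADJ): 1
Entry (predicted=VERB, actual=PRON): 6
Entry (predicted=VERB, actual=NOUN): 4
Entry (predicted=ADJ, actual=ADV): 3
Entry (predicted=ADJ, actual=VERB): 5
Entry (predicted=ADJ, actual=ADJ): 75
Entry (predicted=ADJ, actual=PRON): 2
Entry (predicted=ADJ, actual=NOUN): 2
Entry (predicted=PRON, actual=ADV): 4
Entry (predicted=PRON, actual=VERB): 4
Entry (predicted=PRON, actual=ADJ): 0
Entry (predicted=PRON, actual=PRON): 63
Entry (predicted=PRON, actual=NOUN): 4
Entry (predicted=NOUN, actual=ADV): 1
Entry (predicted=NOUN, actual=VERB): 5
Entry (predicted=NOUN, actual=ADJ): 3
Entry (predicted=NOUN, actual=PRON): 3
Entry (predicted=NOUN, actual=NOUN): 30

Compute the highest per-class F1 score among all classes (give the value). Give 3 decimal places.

0.898

Per-class F1 score (2·TP/(2·TP+FP+FN)):
  ADV: TP=77, FP=4+1+0+10=15, FN=1+3+4+1=9 → 154/178 = 0.8652
  VERB: TP=56, FP=1+1+6+4=12, FN=4+5+4+5=18 → 112/142 = 0.7887
  ADJ: TP=75, FP=3+5+2+2=12, FN=1+1+0+3=5 → 150/167 = 0.8982
  PRON: TP=63, FP=4+4+0+4=12, FN=0+6+2+3=11 → 126/149 = 0.8456
  NOUN: TP=30, FP=1+5+3+3=12, FN=10+4+2+4=20 → 60/92 = 0.6522
Highest is class 'ADJ' with F1 score = 0.898.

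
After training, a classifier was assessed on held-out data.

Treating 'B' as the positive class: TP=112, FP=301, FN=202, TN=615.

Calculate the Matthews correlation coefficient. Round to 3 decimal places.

MCC = (TP·TN − FP·FN) / √((TP+FP)(TP+FN)(TN+FP)(TN+FN))
Numerator = 112·615 − 301·202 = 8078
Denominator = √(413·314·916·817) = √97050377704 = 311529.0961
MCC = 8078 / 311529.0961 = 0.026

0.026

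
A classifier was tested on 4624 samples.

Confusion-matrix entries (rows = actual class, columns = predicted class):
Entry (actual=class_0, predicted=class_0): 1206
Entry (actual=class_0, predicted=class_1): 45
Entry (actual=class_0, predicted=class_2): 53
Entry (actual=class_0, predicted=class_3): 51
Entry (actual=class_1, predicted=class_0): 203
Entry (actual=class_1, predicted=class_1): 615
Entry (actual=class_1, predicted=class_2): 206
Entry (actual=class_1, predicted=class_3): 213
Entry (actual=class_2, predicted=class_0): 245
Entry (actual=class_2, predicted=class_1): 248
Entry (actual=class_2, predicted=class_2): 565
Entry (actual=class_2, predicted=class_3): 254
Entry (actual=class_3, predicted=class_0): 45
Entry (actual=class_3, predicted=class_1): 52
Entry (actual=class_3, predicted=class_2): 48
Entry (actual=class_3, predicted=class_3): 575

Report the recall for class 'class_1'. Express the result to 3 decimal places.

recall = TP/(TP+FN).
class_1: TP=615, FN=203+206+213=622 → 615/1237 = 0.4972

0.497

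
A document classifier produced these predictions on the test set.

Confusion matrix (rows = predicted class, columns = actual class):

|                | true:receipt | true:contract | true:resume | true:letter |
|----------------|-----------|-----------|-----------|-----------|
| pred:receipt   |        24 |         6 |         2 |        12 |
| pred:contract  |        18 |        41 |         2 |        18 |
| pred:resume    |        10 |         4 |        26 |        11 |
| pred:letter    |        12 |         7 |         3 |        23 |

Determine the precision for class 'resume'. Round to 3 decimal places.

0.510

Treat 'resume' as positive and all other classes as negative.
precision = TP/(TP+FP).
resume: TP=26, FP=10+4+11=25 → 26/51 = 0.5098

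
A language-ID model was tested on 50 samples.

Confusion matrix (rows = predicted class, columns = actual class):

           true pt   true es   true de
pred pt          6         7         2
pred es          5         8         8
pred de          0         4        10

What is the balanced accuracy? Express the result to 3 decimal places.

0.489

Balanced accuracy = mean of per-class recall.
  pt: recall = 6/11 = 0.5455
  es: recall = 8/19 = 0.4211
  de: recall = 10/20 = 0.5000
Mean = (0.5455 + 0.4211 + 0.5000) / 3 = 0.489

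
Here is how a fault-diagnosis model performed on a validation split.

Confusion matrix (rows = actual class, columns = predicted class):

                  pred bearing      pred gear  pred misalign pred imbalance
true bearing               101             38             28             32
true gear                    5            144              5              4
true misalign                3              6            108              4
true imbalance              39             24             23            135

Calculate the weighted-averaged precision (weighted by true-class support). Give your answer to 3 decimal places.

0.706

Per-class precision (TP/(TP+FP)):
  bearing: TP=101, FP=5+3+39=47 → 101/148 = 0.6824
  gear: TP=144, FP=38+6+24=68 → 144/212 = 0.6792
  misalign: TP=108, FP=28+5+23=56 → 108/164 = 0.6585
  imbalance: TP=135, FP=32+4+4=40 → 135/175 = 0.7714
Weighted-precision = Σ (supportᵢ/N)·precisionᵢ with N=699: (199/699)·0.6824 + (158/699)·0.6792 + (121/699)·0.6585 + (221/699)·0.7714 = 0.706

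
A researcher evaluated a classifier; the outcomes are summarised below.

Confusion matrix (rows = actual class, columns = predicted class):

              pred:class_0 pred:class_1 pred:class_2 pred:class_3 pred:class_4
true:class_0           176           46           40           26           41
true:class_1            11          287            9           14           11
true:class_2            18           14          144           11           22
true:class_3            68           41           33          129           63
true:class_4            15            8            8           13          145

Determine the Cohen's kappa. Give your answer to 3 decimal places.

Observed agreement pₒ = trace/N = 881/1393 = 0.6324
Expected agreement pₑ = Σ (rowᵢ·colᵢ)/N² = (329·288 + 332·396 + 209·234 + 334·193 + 189·282)/1393² = 0.2025
κ = (pₒ − pₑ)/(1 − pₑ) = (0.6324 − 0.2025)/(1 − 0.2025) = 0.539

0.539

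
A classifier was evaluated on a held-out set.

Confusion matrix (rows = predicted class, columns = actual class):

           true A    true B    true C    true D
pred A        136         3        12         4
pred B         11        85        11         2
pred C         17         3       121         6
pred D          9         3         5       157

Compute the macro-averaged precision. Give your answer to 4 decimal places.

0.8457

Per-class precision (TP/(TP+FP)):
  A: TP=136, FP=3+12+4=19 → 136/155 = 0.87742
  B: TP=85, FP=11+11+2=24 → 85/109 = 0.77982
  C: TP=121, FP=17+3+6=26 → 121/147 = 0.82313
  D: TP=157, FP=9+3+5=17 → 157/174 = 0.90230
Macro-precision = mean = (0.87742 + 0.77982 + 0.82313 + 0.90230) / 4 = 0.8457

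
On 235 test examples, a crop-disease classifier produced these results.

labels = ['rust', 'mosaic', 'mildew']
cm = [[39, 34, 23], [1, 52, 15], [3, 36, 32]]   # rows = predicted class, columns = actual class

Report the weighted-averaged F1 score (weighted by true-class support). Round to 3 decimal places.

0.522

Per-class F1 score (2·TP/(2·TP+FP+FN)):
  rust: TP=39, FP=34+23=57, FN=1+3=4 → 78/139 = 0.5612
  mosaic: TP=52, FP=1+15=16, FN=34+36=70 → 104/190 = 0.5474
  mildew: TP=32, FP=3+36=39, FN=23+15=38 → 64/141 = 0.4539
Weighted-F1 score = Σ (supportᵢ/N)·F1 scoreᵢ with N=235: (43/235)·0.5612 + (122/235)·0.5474 + (70/235)·0.4539 = 0.522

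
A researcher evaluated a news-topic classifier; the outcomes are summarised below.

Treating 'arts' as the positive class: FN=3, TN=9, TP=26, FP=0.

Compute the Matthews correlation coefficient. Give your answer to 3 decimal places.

0.820

MCC = (TP·TN − FP·FN) / √((TP+FP)(TP+FN)(TN+FP)(TN+FN))
Numerator = 26·9 − 0·3 = 234
Denominator = √(26·29·9·12) = √81432 = 285.3629
MCC = 234 / 285.3629 = 0.820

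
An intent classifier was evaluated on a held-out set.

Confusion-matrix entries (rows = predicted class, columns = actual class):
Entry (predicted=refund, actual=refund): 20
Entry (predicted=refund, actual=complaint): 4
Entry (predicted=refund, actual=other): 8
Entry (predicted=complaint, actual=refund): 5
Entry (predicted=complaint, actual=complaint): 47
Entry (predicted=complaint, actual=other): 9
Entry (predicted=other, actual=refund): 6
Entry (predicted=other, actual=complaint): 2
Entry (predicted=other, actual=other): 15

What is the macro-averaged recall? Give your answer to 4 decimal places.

0.6669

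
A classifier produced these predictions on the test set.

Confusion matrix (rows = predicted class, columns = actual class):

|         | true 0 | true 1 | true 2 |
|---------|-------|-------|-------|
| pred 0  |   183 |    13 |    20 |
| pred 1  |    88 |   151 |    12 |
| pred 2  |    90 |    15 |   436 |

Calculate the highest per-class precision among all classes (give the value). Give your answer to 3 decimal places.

Per-class precision (TP/(TP+FP)):
  0: TP=183, FP=13+20=33 → 183/216 = 0.8472
  1: TP=151, FP=88+12=100 → 151/251 = 0.6016
  2: TP=436, FP=90+15=105 → 436/541 = 0.8059
Highest is class '0' with precision = 0.847.

0.847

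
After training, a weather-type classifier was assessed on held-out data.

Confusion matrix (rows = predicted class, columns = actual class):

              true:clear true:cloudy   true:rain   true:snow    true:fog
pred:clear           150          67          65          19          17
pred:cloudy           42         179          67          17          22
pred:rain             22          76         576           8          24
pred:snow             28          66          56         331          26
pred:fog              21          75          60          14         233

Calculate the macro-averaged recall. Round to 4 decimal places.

0.6461

Per-class recall (TP/(TP+FN)):
  clear: TP=150, FN=42+22+28+21=113 → 150/263 = 0.57034
  cloudy: TP=179, FN=67+76+66+75=284 → 179/463 = 0.38661
  rain: TP=576, FN=65+67+56+60=248 → 576/824 = 0.69903
  snow: TP=331, FN=19+17+8+14=58 → 331/389 = 0.85090
  fog: TP=233, FN=17+22+24+26=89 → 233/322 = 0.72360
Macro-recall = mean = (0.57034 + 0.38661 + 0.69903 + 0.85090 + 0.72360) / 5 = 0.6461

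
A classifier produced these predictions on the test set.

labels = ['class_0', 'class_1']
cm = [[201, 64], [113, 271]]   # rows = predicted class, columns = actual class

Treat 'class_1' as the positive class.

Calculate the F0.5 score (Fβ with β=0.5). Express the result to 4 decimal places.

0.7242

Fβ = (1+β²)·TP / ((1+β²)·TP + β²·FN + FP), with β²=1/4
= 1.25·271 / (1.25·271 + 0.25·64 + 113) = 0.7242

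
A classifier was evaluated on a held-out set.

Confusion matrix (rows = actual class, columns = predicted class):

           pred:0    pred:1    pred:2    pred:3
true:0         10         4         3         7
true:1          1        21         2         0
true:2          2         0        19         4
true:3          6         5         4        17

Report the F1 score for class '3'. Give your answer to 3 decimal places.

0.567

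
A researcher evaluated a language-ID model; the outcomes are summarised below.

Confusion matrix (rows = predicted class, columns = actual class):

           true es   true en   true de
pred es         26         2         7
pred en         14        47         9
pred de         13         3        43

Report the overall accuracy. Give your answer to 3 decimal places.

0.707

Accuracy = trace / total = (26+47+43=116) / 164 = 116/164 = 0.707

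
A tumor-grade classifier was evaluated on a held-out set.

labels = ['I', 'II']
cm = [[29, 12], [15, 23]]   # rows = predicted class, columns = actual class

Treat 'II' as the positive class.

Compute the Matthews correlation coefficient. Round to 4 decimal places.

0.3144

MCC = (TP·TN − FP·FN) / √((TP+FP)(TP+FN)(TN+FP)(TN+FN))
Numerator = 23·29 − 15·12 = 487
Denominator = √(38·35·44·41) = √2399320 = 1548.9739
MCC = 487 / 1548.9739 = 0.3144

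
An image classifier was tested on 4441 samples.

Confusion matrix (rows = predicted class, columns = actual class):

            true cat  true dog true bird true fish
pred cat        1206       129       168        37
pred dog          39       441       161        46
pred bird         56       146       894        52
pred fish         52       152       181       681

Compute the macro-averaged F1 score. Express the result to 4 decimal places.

0.7063

Per-class F1 score (2·TP/(2·TP+FP+FN)):
  cat: TP=1206, FP=129+168+37=334, FN=39+56+52=147 → 2412/2893 = 0.83374
  dog: TP=441, FP=39+161+46=246, FN=129+146+152=427 → 882/1555 = 0.56720
  bird: TP=894, FP=56+146+52=254, FN=168+161+181=510 → 1788/2552 = 0.70063
  fish: TP=681, FP=52+152+181=385, FN=37+46+52=135 → 1362/1882 = 0.72370
Macro-F1 score = mean = (0.83374 + 0.56720 + 0.70063 + 0.72370) / 4 = 0.7063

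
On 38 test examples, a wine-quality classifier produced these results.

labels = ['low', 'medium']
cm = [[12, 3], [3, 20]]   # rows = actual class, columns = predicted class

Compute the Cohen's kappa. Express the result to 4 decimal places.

0.6696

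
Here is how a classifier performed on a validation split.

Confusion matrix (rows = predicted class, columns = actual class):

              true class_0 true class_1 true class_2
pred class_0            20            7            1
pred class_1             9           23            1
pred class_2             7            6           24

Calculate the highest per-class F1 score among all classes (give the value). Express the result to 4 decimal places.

Per-class F1 score (2·TP/(2·TP+FP+FN)):
  class_0: TP=20, FP=7+1=8, FN=9+7=16 → 40/64 = 0.62500
  class_1: TP=23, FP=9+1=10, FN=7+6=13 → 46/69 = 0.66667
  class_2: TP=24, FP=7+6=13, FN=1+1=2 → 48/63 = 0.76190
Highest is class 'class_2' with F1 score = 0.7619.

0.7619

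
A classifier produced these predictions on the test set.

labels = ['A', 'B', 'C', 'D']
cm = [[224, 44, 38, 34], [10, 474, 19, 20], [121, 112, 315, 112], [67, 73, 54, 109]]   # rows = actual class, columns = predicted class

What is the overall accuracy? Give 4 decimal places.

0.6145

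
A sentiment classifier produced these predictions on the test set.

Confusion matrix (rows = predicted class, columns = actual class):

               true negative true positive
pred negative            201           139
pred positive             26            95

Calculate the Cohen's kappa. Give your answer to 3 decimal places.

Observed agreement pₒ = trace/N = 296/461 = 0.6421
Expected agreement pₑ = Σ (rowᵢ·colᵢ)/N² = (227·340 + 234·121)/461² = 0.4964
κ = (pₒ − pₑ)/(1 − pₑ) = (0.6421 − 0.4964)/(1 − 0.4964) = 0.289

0.289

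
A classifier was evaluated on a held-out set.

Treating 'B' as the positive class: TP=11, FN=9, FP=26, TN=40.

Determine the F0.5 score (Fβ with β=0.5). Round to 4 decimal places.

0.3274

Fβ = (1+β²)·TP / ((1+β²)·TP + β²·FN + FP), with β²=1/4
= 1.25·11 / (1.25·11 + 0.25·9 + 26) = 0.3274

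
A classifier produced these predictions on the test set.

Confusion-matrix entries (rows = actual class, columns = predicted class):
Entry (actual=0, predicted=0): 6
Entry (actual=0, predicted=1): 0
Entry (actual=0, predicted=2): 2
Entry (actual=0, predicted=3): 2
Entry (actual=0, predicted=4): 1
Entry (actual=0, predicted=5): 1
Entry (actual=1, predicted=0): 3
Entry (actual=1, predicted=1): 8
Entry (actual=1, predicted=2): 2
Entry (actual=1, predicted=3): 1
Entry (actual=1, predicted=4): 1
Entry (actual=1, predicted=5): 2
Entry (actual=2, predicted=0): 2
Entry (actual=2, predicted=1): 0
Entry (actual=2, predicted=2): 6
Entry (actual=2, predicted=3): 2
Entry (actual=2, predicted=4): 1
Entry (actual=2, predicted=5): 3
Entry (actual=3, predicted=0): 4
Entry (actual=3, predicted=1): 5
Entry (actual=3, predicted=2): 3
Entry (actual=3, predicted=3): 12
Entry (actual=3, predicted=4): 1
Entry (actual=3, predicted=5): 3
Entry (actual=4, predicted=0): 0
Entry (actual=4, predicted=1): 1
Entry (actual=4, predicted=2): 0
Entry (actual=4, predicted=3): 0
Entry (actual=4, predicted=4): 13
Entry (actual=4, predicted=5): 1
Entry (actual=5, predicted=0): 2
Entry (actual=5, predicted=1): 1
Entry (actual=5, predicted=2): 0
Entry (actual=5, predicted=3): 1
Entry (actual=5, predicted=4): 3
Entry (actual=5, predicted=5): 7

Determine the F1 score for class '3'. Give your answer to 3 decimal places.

0.522

Treat '3' as positive and all other classes as negative.
F1 score = 2·TP/(2·TP+FP+FN).
3: TP=12, FP=2+1+2+0+1=6, FN=4+5+3+1+3=16 → 24/46 = 0.5217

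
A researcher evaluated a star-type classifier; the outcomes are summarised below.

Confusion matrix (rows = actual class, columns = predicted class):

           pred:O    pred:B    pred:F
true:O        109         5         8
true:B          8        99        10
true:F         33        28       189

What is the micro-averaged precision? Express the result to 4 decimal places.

0.8119

Micro-averaging pools counts across classes: ΣTP=397, ΣFP=92, ΣFN=92.
Micro-precision = TP/(TP+FP) on pooled counts = 0.8119 (equals overall accuracy in single-label multiclass).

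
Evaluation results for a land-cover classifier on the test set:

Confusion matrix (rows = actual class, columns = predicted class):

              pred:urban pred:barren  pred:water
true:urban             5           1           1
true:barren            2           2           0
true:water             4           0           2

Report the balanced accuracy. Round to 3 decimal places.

Balanced accuracy = mean of per-class recall.
  urban: recall = 5/7 = 0.7143
  barren: recall = 2/4 = 0.5000
  water: recall = 2/6 = 0.3333
Mean = (0.7143 + 0.5000 + 0.3333) / 3 = 0.516

0.516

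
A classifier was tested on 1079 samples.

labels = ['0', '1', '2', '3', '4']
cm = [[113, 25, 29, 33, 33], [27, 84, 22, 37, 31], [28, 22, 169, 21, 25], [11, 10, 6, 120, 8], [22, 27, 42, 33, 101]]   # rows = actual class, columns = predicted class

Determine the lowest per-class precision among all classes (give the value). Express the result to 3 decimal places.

Per-class precision (TP/(TP+FP)):
  0: TP=113, FP=27+28+11+22=88 → 113/201 = 0.5622
  1: TP=84, FP=25+22+10+27=84 → 84/168 = 0.5000
  2: TP=169, FP=29+22+6+42=99 → 169/268 = 0.6306
  3: TP=120, FP=33+37+21+33=124 → 120/244 = 0.4918
  4: TP=101, FP=33+31+25+8=97 → 101/198 = 0.5101
Lowest is class '3' with precision = 0.492.

0.492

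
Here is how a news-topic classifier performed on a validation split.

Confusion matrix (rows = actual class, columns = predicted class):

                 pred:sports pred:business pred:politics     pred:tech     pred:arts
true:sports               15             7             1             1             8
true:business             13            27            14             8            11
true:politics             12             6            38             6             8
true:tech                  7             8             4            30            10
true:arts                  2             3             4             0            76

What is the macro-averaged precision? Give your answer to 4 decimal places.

0.5595

Per-class precision (TP/(TP+FP)):
  sports: TP=15, FP=13+12+7+2=34 → 15/49 = 0.30612
  business: TP=27, FP=7+6+8+3=24 → 27/51 = 0.52941
  politics: TP=38, FP=1+14+4+4=23 → 38/61 = 0.62295
  tech: TP=30, FP=1+8+6+0=15 → 30/45 = 0.66667
  arts: TP=76, FP=8+11+8+10=37 → 76/113 = 0.67257
Macro-precision = mean = (0.30612 + 0.52941 + 0.62295 + 0.66667 + 0.67257) / 5 = 0.5595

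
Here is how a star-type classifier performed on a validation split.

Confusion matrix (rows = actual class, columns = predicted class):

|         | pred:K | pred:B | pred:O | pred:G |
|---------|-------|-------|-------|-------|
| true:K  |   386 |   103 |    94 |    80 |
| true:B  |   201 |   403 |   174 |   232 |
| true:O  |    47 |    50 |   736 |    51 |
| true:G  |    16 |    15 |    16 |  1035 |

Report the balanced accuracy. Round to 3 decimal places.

0.693

Balanced accuracy = mean of per-class recall.
  K: recall = 386/663 = 0.5822
  B: recall = 403/1010 = 0.3990
  O: recall = 736/884 = 0.8326
  G: recall = 1035/1082 = 0.9566
Mean = (0.5822 + 0.3990 + 0.8326 + 0.9566) / 4 = 0.693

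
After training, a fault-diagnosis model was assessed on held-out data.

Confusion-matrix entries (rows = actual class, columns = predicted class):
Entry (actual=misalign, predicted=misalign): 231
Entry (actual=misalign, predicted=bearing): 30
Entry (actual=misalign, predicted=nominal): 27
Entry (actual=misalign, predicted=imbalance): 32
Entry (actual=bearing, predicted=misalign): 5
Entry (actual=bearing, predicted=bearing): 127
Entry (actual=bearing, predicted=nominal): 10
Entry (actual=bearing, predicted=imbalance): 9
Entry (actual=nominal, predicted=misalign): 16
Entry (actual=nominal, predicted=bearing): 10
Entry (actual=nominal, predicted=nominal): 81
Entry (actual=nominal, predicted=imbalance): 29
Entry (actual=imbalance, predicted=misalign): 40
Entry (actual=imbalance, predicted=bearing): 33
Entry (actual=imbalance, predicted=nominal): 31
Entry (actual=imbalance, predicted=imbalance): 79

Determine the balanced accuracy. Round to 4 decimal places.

0.6476

Balanced accuracy = mean of per-class recall.
  misalign: recall = 231/320 = 0.72188
  bearing: recall = 127/151 = 0.84106
  nominal: recall = 81/136 = 0.59559
  imbalance: recall = 79/183 = 0.43169
Mean = (0.72188 + 0.84106 + 0.59559 + 0.43169) / 4 = 0.6476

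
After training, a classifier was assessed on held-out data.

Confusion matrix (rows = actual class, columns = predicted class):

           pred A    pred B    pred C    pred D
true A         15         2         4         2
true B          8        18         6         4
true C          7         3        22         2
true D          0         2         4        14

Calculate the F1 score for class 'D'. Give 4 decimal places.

Treat 'D' as positive and all other classes as negative.
F1 score = 2·TP/(2·TP+FP+FN).
D: TP=14, FP=2+4+2=8, FN=0+2+4=6 → 28/42 = 0.66667

0.6667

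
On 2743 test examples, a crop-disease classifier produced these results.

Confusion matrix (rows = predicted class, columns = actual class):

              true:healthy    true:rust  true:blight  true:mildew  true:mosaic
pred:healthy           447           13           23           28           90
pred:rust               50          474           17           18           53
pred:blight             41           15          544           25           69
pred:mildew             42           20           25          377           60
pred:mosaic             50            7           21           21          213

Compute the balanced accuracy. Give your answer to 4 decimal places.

0.7424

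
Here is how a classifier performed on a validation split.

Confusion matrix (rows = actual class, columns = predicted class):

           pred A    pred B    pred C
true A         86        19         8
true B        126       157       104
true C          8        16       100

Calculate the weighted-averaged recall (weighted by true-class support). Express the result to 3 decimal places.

Per-class recall (TP/(TP+FN)):
  A: TP=86, FN=19+8=27 → 86/113 = 0.7611
  B: TP=157, FN=126+104=230 → 157/387 = 0.4057
  C: TP=100, FN=8+16=24 → 100/124 = 0.8065
Weighted-recall = Σ (supportᵢ/N)·recallᵢ with N=624: (113/624)·0.7611 + (387/624)·0.4057 + (124/624)·0.8065 = 0.550

0.550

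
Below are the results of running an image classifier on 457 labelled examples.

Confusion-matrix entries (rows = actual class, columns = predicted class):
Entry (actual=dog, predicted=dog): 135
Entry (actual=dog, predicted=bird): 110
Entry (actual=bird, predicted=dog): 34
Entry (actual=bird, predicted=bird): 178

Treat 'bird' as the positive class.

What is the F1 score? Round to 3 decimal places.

0.712

Precision = TP/(TP+FP) = 178/288 = 0.6181
Recall = TP/(TP+FN) = 178/212 = 0.8396
F1 = 2·TP/(2·TP+FP+FN) = 356/500 = 0.712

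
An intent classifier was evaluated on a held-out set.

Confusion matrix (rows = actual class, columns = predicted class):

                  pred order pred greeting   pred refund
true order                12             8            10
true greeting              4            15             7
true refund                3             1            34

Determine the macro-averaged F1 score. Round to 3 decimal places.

0.618

Per-class F1 score (2·TP/(2·TP+FP+FN)):
  order: TP=12, FP=4+3=7, FN=8+10=18 → 24/49 = 0.4898
  greeting: TP=15, FP=8+1=9, FN=4+7=11 → 30/50 = 0.6000
  refund: TP=34, FP=10+7=17, FN=3+1=4 → 68/89 = 0.7640
Macro-F1 score = mean = (0.4898 + 0.6000 + 0.7640) / 3 = 0.618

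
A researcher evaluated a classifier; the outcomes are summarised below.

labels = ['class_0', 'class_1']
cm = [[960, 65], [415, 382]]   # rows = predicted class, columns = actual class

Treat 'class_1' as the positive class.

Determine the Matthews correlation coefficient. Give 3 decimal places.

MCC = (TP·TN − FP·FN) / √((TP+FP)(TP+FN)(TN+FP)(TN+FN))
Numerator = 382·960 − 415·65 = 339745
Denominator = √(797·447·1375·1025) = √502102528125 = 708591.9334
MCC = 339745 / 708591.9334 = 0.479

0.479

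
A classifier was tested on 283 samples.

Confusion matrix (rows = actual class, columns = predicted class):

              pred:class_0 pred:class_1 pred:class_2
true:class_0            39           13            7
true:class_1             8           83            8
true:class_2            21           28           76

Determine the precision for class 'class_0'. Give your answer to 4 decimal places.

precision = TP/(TP+FP).
class_0: TP=39, FP=8+21=29 → 39/68 = 0.57353

0.5735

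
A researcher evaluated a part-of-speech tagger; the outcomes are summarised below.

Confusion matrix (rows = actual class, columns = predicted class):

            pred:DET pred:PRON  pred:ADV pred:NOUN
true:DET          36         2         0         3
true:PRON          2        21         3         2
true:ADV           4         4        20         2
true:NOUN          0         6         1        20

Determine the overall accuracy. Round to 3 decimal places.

Accuracy = trace / total = (36+21+20+20=97) / 126 = 97/126 = 0.770

0.770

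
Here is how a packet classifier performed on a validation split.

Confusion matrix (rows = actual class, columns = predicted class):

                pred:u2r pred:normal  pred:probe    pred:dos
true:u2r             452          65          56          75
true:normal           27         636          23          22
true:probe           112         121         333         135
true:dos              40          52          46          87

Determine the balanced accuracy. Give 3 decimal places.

0.614

Balanced accuracy = mean of per-class recall.
  u2r: recall = 452/648 = 0.6975
  normal: recall = 636/708 = 0.8983
  probe: recall = 333/701 = 0.4750
  dos: recall = 87/225 = 0.3867
Mean = (0.6975 + 0.8983 + 0.4750 + 0.3867) / 4 = 0.614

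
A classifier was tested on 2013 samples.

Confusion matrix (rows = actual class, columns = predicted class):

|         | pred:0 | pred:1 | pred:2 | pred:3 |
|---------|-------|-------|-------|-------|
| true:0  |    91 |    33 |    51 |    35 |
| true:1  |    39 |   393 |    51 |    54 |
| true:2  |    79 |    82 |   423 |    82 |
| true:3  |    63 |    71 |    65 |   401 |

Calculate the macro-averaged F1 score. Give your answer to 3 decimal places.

Per-class F1 score (2·TP/(2·TP+FP+FN)):
  0: TP=91, FP=39+79+63=181, FN=33+51+35=119 → 182/482 = 0.3776
  1: TP=393, FP=33+82+71=186, FN=39+51+54=144 → 786/1116 = 0.7043
  2: TP=423, FP=51+51+65=167, FN=79+82+82=243 → 846/1256 = 0.6736
  3: TP=401, FP=35+54+82=171, FN=63+71+65=199 → 802/1172 = 0.6843
Macro-F1 score = mean = (0.3776 + 0.7043 + 0.6736 + 0.6843) / 4 = 0.610

0.610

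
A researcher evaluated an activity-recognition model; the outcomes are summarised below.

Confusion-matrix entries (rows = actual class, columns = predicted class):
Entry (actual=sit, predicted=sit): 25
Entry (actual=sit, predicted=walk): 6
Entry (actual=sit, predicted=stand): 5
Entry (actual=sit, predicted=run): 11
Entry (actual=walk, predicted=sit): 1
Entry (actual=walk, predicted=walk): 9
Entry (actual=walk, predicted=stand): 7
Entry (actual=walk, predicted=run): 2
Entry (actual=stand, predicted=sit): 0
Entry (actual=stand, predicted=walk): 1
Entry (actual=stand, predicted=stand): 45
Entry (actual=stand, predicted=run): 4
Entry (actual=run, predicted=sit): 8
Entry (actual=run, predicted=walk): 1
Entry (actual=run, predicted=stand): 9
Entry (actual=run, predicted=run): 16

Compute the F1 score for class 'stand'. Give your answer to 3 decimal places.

Treat 'stand' as positive and all other classes as negative.
F1 score = 2·TP/(2·TP+FP+FN).
stand: TP=45, FP=5+7+9=21, FN=0+1+4=5 → 90/116 = 0.7759

0.776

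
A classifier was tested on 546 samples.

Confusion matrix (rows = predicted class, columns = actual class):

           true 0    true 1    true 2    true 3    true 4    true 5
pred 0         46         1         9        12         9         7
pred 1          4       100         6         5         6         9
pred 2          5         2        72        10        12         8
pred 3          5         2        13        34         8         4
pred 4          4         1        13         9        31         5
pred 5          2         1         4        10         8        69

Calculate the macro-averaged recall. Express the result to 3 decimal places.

Per-class recall (TP/(TP+FN)):
  0: TP=46, FN=4+5+5+4+2=20 → 46/66 = 0.6970
  1: TP=100, FN=1+2+2+1+1=7 → 100/107 = 0.9346
  2: TP=72, FN=9+6+13+13+4=45 → 72/117 = 0.6154
  3: TP=34, FN=12+5+10+9+10=46 → 34/80 = 0.4250
  4: TP=31, FN=9+6+12+8+8=43 → 31/74 = 0.4189
  5: TP=69, FN=7+9+8+4+5=33 → 69/102 = 0.6765
Macro-recall = mean = (0.6970 + 0.9346 + 0.6154 + 0.4250 + 0.4189 + 0.6765) / 6 = 0.628

0.628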